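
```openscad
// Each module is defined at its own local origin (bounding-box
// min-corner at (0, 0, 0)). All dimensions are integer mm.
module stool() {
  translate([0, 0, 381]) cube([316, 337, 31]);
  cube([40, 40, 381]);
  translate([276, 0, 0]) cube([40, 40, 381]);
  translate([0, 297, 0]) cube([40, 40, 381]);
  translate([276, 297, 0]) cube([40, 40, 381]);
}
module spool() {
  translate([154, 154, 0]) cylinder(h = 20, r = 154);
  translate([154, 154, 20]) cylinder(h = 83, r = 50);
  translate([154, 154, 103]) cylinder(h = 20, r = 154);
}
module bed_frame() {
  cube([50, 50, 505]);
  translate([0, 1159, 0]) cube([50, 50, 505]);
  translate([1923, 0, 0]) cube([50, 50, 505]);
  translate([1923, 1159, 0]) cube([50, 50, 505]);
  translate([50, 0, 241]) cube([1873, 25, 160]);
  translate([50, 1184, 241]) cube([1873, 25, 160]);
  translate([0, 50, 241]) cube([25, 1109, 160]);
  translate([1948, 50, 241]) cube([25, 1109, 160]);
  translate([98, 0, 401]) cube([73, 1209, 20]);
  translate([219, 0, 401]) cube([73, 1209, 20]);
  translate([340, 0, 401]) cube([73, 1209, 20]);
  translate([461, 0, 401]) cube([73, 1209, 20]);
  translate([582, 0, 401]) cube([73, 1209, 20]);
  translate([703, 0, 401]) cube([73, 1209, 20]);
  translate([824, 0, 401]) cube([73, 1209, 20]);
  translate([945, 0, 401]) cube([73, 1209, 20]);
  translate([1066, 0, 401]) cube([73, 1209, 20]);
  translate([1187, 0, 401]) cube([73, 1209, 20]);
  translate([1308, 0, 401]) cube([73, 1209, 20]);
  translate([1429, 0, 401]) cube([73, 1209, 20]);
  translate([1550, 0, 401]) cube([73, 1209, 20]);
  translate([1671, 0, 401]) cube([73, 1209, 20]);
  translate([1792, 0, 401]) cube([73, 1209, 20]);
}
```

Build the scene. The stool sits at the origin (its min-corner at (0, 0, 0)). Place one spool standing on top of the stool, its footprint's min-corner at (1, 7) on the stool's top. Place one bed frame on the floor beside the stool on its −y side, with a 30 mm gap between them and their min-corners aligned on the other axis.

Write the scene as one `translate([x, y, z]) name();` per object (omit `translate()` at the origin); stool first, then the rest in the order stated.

stool();
translate([1, 7, 412]) spool();
translate([0, -1239, 0]) bed_frame();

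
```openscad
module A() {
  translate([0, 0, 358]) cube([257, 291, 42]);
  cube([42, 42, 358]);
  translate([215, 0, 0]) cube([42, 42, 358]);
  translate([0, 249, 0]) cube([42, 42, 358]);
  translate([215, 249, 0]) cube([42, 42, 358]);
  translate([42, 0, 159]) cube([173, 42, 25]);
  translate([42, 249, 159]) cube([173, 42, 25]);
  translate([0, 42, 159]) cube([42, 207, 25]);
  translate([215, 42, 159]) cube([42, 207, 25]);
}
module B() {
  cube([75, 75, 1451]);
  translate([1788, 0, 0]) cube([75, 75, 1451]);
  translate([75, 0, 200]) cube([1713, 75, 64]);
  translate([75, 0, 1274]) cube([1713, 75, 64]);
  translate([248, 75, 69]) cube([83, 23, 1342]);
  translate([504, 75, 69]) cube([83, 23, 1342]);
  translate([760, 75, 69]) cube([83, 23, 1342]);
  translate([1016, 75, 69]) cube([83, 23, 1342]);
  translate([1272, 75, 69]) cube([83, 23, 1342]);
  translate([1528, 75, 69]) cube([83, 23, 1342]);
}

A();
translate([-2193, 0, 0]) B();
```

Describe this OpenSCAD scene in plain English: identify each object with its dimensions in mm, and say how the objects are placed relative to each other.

A is a four-legged stool. The seat is 257×291 mm, 42 mm thick, top at z = 400 mm. It stands on four square legs, each 42×42 mm in cross-section, from z = 0 to the seat underside, each flush with a corner of the seat. Four stretchers, 42 mm wide and 25 mm tall, connect adjacent legs with their undersides at z = 159 mm, each running between the inner faces of the legs it joins and aligned with the legs' outer faces on the other axis.

B is a fence section. Two 75×75 mm posts, 1451 mm tall, stand on the floor with a clear span of 1713 mm between their inner faces. Two horizontal rails of 75×64 mm section span the gap between the posts with their undersides at z = 200 mm and z = 1274 mm, flush with the posts' −y face. 6 pickets, each 83 mm wide, 23 mm thick and 1342 mm tall, are fixed to the +y face of the rails with their bottoms at z = 69 mm, evenly spaced across the span with equal gaps (rounded down to the nearest mm) at the −x end and between each pair — any rounding remainder accumulates at the +x end.

The fence section is on the floor beside the stool on its −x side.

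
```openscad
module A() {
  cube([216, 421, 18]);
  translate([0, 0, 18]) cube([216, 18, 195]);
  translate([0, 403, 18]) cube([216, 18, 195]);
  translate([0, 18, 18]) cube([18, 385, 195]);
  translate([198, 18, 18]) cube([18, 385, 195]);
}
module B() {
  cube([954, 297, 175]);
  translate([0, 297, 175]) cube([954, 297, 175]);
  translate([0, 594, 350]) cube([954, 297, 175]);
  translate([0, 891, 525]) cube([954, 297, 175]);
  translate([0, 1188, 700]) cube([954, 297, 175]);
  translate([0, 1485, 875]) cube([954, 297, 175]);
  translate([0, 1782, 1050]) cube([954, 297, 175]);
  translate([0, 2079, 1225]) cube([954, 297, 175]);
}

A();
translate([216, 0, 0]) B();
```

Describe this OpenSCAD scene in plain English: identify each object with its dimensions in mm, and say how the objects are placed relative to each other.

A is an open storage box with external size 216×421×213 mm and wall thickness 18 mm (the base is also 18 mm thick). The base covers the whole footprint; the four walls stand on the base, with the y-facing walls full-width and the x-facing walls fitting between their inner faces.

B is a run of 8 identical solid stair steps. Each tread is 954×297 mm and each step block is 175 mm high. Step 1 rests on the floor; step k is offset from step 1 by (k−1)×297 mm in y and (k−1)×175 mm in z.

The staircase is against the open box's +x side, with their −y faces flush.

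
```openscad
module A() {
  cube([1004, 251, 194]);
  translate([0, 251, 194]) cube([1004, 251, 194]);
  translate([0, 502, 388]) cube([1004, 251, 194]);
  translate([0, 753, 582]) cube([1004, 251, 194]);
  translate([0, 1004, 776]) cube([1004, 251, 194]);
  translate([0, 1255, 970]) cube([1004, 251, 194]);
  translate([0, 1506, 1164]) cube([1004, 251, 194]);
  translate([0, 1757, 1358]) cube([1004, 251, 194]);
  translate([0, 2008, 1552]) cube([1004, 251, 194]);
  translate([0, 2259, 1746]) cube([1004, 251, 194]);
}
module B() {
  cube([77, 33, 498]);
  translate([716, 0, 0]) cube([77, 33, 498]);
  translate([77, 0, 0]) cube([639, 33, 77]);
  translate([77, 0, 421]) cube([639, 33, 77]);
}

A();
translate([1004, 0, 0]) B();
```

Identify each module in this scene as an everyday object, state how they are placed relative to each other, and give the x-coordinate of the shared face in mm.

A is a staircase. B is a picture frame. The picture frame is against the staircase's +x side, with their −y faces flush. The x-coordinate of the shared face is 1004 mm.

The staircase's +x face and the picture frame's −x face are both at x = 1004 mm.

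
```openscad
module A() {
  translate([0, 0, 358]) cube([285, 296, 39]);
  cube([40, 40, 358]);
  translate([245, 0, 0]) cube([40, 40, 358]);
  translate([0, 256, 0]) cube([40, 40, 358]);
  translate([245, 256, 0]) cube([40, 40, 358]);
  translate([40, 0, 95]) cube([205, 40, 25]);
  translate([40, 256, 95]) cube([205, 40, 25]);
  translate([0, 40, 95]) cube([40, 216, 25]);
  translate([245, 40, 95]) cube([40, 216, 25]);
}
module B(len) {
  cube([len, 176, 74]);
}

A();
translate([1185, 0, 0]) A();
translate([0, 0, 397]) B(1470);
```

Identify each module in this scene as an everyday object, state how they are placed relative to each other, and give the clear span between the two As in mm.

A is a stool. B is a beam. A beam spans the tops of two stools. The clear span between the two stools is 900 mm.

Second stool starts at x = 1185; first ends at x = 285; clear span = 1185 − 285 = 900 mm.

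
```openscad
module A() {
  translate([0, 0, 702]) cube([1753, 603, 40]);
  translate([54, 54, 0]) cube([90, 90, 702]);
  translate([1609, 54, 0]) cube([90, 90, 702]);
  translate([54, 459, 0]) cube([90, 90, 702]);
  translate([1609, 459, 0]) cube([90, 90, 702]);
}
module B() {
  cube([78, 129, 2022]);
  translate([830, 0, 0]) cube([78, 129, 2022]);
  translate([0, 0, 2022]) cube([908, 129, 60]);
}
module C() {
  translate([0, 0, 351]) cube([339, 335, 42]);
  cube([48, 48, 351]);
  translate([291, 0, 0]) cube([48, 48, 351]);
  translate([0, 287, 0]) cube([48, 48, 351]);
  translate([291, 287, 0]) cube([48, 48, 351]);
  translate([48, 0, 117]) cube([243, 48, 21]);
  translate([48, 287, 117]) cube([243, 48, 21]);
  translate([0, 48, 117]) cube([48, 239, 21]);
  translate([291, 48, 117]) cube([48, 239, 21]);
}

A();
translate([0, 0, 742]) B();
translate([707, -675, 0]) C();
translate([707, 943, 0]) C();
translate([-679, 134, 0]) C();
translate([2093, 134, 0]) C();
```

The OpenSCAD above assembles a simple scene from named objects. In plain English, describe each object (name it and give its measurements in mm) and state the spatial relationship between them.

A is a table with a 1753×603 mm rectangular top, 40 mm thick, top surface at z = 742 mm, supported by four 90×90 mm square legs, each inset 54 mm from the nearest pair of top edges, running from the floor.

B is a door frame. The clear opening is 752 mm wide and 2022 mm high. Two 78 mm wide jambs, 129 mm deep, stand either side of the opening from the floor to the top of the opening. A 60 mm thick head sits across the top of both jambs, spanning the full outside width of the frame.

C is a four-legged stool. The seat is a 339×335×42 mm slab whose top surface is at z = 393 mm; four square legs, each 48×48 mm in cross-section, run from the floor (z = 0) to the underside of the seat, each flush with a corner of the seat. Four stretchers, 48 mm wide and 21 mm tall, connect adjacent legs with their undersides at z = 117 mm, each running between the inner faces of the legs it joins and aligned with the legs' outer faces on the other axis.

The door frame is on top of the table. Four stools sit around the table at the −y, +y, −x, +x sides.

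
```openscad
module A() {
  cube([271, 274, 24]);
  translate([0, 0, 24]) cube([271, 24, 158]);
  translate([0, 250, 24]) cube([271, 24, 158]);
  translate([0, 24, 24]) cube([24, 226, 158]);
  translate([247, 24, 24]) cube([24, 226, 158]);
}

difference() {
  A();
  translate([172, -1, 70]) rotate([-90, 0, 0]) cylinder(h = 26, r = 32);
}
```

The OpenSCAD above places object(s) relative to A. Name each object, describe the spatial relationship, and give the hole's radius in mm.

A is an open box. The open box has a circular hole through its front wall. The hole's radius is 32 mm.

The subtracted cylinder has r = 32 mm.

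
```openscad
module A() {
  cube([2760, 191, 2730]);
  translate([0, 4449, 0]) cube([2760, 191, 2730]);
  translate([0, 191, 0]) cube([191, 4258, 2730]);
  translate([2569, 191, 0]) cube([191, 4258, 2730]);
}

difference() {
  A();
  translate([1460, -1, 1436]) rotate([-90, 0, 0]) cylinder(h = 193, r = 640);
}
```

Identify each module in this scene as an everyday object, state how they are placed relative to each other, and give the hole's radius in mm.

The subtracted cylinder has r = 640 mm.

A is a house frame. The house frame has a circular hole through its front wall. The hole's radius is 640 mm.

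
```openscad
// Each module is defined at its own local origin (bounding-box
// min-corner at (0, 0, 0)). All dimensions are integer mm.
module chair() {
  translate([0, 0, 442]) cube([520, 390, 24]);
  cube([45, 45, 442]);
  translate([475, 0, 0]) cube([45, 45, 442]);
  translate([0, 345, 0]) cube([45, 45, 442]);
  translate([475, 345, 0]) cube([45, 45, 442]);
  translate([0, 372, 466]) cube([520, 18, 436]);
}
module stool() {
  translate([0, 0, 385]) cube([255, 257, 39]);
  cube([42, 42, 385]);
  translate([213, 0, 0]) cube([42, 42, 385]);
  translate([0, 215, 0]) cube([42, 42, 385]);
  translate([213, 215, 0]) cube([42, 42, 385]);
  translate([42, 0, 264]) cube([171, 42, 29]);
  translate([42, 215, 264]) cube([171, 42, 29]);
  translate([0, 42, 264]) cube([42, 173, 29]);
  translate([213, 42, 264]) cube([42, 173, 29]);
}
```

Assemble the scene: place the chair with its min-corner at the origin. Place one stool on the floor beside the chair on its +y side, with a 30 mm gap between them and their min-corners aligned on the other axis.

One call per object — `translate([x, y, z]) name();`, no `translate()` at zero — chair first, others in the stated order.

chair();
translate([0, 420, 0]) stool();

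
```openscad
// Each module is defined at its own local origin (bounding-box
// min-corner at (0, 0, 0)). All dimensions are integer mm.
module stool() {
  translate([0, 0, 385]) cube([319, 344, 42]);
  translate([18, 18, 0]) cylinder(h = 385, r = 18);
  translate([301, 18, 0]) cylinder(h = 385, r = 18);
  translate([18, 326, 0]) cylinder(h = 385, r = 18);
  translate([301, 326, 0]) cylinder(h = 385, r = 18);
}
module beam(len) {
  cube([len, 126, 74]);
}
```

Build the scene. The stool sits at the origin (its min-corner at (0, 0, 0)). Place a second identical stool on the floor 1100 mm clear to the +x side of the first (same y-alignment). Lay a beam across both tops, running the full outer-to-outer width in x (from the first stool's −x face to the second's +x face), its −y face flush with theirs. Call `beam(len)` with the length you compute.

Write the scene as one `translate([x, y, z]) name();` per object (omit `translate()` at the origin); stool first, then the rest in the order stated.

stool();
translate([1419, 0, 0]) stool();
translate([0, 0, 427]) beam(1738);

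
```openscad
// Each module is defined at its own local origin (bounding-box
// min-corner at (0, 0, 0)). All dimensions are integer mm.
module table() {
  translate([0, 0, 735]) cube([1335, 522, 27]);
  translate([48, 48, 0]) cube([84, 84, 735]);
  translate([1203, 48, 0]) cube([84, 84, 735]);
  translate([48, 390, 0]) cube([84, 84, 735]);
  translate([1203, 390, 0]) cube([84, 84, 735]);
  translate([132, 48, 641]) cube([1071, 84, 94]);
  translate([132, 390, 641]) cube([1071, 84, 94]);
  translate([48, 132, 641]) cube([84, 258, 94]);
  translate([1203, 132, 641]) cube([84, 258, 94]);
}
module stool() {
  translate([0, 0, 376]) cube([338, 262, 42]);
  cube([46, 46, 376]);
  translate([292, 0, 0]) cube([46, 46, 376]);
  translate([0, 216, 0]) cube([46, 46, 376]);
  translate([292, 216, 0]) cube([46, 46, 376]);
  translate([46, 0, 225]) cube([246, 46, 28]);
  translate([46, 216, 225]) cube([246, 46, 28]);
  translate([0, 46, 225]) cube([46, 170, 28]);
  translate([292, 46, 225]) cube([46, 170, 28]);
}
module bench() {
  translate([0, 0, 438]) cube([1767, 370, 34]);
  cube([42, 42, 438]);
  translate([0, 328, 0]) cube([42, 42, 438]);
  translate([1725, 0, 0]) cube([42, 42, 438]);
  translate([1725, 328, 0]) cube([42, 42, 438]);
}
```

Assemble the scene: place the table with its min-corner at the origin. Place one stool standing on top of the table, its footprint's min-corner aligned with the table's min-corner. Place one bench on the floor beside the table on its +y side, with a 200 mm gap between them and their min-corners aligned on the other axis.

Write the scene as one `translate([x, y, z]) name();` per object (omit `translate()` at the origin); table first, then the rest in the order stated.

table();
translate([0, 0, 762]) stool();
translate([0, 722, 0]) bench();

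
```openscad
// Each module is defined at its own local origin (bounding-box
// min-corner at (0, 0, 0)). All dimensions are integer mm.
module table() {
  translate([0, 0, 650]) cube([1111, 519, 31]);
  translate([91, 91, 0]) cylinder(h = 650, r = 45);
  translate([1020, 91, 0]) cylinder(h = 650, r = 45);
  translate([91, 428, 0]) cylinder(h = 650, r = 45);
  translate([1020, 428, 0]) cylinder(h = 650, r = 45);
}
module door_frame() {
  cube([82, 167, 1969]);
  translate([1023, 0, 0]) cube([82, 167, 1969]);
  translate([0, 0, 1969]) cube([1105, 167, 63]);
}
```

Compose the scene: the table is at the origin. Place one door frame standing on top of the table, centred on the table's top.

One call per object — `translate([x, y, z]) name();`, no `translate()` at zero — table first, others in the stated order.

table();
translate([3, 176, 681]) door_frame();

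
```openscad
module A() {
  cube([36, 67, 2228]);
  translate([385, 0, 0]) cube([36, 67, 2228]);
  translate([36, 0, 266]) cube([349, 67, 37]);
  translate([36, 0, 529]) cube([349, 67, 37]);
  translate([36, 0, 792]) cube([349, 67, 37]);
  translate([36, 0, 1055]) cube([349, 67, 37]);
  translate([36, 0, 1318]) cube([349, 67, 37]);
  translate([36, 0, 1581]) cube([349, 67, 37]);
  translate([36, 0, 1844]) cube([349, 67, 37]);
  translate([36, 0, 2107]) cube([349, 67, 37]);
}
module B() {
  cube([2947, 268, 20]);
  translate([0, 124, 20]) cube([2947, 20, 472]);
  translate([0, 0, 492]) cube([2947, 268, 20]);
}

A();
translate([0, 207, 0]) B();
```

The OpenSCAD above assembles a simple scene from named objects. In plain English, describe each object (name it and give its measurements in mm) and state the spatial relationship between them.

A is a straight ladder. Two 36×67 mm vertical rails, 2228 mm tall, stand 421 mm apart (outside-to-outside) with their front faces coplanar on the −y side. 8 rungs, each 67 mm deep and 37 mm tall, span between the inner faces of the rails, front faces flush with the rails. The lowest rung's underside is at z = 266 mm and rungs are spaced 263 mm apart (underside to underside).

B is an I-beam lying along x, 2947 mm long. Overall section height 512 mm. Two flanges 268 mm wide (y) and 20 mm thick, one on the floor and one at the top; a web 20 mm thick runs between them, centred on the flange width.

The I-beam is on the floor beside the ladder on its +y side.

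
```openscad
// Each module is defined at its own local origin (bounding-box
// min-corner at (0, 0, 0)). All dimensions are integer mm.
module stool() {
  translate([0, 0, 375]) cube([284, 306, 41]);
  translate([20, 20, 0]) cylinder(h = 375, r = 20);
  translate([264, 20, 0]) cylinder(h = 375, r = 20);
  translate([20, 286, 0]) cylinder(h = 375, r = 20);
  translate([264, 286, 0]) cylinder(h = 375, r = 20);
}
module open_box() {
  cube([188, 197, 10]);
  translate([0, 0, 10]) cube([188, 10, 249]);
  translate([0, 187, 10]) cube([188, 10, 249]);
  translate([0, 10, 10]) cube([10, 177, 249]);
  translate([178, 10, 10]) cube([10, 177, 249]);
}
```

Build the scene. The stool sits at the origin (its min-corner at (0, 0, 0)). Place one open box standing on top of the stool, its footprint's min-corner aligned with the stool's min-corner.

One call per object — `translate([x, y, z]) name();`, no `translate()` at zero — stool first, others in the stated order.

stool();
translate([0, 0, 416]) open_box();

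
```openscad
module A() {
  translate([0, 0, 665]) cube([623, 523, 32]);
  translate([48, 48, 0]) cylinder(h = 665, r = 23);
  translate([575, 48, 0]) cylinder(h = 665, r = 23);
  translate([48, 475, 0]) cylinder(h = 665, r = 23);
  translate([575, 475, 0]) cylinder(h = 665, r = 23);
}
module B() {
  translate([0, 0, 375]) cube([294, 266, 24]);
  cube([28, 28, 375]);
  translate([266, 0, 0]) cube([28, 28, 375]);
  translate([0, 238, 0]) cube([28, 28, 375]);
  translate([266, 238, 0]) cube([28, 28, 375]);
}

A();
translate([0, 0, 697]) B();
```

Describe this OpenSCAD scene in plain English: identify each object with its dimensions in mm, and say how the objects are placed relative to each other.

A is a rectangular dining table. The top is 623×523×32 mm with its upper surface at z = 697 mm. It stands on four round legs of 46 mm diameter, each leg's bounding box inset 25 mm from the nearest pair of top edges, running from the floor to the underside of the top.

B is a four-legged stool. The seat is 294×266 mm, 24 mm thick, top at z = 399 mm. It stands on four square legs, each 28×28 mm in cross-section, from z = 0 to the seat underside, each flush with a corner of the seat.

The stool is on top of the table.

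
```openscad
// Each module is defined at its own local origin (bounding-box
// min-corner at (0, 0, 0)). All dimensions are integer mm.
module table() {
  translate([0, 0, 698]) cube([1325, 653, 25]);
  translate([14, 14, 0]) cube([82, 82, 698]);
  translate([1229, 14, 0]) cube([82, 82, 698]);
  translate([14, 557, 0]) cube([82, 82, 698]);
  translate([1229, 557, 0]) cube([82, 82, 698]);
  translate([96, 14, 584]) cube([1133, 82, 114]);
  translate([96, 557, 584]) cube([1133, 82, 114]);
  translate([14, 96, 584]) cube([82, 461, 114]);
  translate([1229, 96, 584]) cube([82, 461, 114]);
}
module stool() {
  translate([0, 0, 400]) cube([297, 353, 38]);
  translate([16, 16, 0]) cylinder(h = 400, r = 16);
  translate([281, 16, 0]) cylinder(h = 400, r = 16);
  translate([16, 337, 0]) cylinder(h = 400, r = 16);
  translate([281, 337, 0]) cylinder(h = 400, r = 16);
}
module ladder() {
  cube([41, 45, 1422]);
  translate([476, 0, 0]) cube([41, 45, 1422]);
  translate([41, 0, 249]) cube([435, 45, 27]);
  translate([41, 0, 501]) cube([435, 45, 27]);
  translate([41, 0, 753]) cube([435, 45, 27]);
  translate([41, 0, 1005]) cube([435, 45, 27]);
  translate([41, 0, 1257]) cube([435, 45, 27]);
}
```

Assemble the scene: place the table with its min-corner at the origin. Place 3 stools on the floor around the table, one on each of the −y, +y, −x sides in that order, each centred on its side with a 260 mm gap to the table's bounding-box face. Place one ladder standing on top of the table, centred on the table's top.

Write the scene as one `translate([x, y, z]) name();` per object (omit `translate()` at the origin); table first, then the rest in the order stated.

table();
translate([514, -613, 0]) stool();
translate([514, 913, 0]) stool();
translate([-557, 150, 0]) stool();
translate([404, 304, 723]) ladder();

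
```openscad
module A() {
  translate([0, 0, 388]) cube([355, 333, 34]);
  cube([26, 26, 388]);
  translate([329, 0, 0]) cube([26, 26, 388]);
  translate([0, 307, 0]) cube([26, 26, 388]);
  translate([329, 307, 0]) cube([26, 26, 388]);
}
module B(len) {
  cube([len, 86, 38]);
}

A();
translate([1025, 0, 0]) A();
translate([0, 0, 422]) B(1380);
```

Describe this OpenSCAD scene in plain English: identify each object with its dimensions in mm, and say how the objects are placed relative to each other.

A is a four-legged stool. The seat is 355×333 mm, 34 mm thick, top at z = 422 mm. It stands on four square legs, each 26×26 mm in cross-section, from z = 0 to the seat underside, each flush with a corner of the seat.

B is a rectangular beam 1380 mm long (x), 86 mm deep (y), 38 mm thick (z).

The beam spans the tops of two stools placed 670 mm apart, resting at z = 422 mm.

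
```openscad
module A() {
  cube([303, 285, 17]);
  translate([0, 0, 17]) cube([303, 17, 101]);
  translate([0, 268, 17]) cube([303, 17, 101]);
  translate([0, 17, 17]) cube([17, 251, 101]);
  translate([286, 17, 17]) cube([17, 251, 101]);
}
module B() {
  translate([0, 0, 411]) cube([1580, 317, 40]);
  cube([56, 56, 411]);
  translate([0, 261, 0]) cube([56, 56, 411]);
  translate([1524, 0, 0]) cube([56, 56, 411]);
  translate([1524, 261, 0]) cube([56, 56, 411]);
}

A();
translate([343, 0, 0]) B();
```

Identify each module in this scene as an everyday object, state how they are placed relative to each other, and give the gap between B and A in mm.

A is an open box. B is a bench. The bench is on the floor beside the open box on its +x side. The gap between the bench and the open box is 40 mm.

The bench's nearest face is 40 mm from the open box's +x face.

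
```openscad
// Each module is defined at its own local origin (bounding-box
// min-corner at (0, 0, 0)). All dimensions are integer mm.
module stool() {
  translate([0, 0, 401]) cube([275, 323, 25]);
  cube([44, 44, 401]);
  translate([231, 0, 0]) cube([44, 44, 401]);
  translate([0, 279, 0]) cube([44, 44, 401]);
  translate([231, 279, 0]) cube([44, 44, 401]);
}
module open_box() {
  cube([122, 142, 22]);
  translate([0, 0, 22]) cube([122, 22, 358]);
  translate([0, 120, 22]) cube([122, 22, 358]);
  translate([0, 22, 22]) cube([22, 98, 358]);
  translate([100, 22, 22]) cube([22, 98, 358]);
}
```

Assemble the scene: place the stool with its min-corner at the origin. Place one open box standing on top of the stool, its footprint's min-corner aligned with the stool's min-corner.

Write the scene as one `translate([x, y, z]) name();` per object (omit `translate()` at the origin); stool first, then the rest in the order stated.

stool();
translate([0, 0, 426]) open_box();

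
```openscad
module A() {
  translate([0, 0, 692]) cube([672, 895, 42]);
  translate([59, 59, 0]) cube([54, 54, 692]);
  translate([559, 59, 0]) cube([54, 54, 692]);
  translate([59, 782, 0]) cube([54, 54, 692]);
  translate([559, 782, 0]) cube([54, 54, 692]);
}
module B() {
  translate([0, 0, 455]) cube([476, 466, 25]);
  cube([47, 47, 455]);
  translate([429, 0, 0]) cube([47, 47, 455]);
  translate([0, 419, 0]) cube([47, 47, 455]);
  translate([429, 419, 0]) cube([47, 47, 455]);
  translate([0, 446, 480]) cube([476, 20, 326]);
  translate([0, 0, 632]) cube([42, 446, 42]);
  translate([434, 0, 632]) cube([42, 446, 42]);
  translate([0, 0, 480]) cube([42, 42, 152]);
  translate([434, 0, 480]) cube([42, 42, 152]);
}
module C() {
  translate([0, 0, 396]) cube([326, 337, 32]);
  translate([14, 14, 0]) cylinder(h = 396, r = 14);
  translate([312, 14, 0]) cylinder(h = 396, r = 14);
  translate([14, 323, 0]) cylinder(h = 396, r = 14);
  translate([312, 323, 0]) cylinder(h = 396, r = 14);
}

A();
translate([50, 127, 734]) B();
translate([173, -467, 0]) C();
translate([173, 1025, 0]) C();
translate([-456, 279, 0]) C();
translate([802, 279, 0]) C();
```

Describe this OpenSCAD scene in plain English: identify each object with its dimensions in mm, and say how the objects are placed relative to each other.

A is a rectangular dining table. The top is 672×895×42 mm with its upper surface at z = 734 mm. It stands on four 54×54 mm square legs, each inset 59 mm from the nearest pair of top edges, running from the floor to the underside of the top.

B is a chair. The seat is a 476×466×25 mm slab with its top at z = 480 mm, on four 47×47 mm corner legs (flush with the seat edges, standing on z = 0). A flat backrest 20 mm thick, 326 mm tall, spans the full seat width and rises from the seat top along its +y edge, rear face flush with the rear of the seat. Two armrests of 42×42 mm section run along each side from the seat's front edge to the front of the backrest, top faces 194 mm above the seat top and outer faces flush with the seat's x-edges; a 42×42 mm post under the front of each armrest stands on the seat at the front corner.

C is a four-legged stool. The seat is a 326×337×32 mm slab whose top surface is at z = 428 mm; four round legs, each 28 mm in diameter, run from the floor (z = 0) to the underside of the seat, each leg's axis is inset half a diameter from the nearest pair of seat edges (so the leg's bounding box is flush with the corner).

The chair is on top of the table. Four stools sit around the table at the −y, +y, −x, +x sides.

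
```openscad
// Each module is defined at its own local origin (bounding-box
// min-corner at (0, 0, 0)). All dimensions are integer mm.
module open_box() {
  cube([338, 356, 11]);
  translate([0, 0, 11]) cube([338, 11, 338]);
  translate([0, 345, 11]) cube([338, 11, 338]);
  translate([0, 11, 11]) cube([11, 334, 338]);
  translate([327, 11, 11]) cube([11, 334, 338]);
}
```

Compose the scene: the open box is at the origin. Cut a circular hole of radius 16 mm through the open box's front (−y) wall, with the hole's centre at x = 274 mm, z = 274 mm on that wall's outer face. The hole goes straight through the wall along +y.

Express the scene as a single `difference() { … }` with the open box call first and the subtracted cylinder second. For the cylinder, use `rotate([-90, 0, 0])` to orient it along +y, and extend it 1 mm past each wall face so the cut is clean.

difference() {
  open_box();
  translate([274, -1, 274]) rotate([-90, 0, 0]) cylinder(h = 13, r = 16);
}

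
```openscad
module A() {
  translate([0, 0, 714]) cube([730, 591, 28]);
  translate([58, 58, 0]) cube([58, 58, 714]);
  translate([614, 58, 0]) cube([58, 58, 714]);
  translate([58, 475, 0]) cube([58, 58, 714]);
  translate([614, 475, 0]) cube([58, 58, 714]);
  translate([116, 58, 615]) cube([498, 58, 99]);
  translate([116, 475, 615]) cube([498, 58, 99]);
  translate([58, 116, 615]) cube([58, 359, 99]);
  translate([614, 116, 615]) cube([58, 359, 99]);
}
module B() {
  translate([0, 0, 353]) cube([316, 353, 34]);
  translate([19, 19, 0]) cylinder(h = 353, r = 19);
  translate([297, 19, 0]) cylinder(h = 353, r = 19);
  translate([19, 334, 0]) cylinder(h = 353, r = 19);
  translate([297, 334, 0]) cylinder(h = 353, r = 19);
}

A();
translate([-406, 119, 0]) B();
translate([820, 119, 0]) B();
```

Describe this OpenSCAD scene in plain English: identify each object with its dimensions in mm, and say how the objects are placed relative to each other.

A is a table with a 730×591 mm rectangular top, 28 mm thick, top surface at z = 742 mm, supported by four 58×58 mm square legs, each inset 58 mm from the nearest pair of top edges, running from the floor. Four apron rails, 58 mm thick and 99 mm tall, run between adjacent legs with their top edges flush with the underside of the top and their outer faces flush with the legs' outer faces.

B is a simple wooden stool: a rectangular seat 316 mm (x) by 353 mm (y), 34 mm thick, top face at z = 387 mm, on four round legs, each 38 mm in diameter. The legs rest on z = 0, each leg's axis is inset half a diameter from the nearest pair of seat edges (so the leg's bounding box is flush with the corner).

Two stools sit around the table at the −x, +x sides.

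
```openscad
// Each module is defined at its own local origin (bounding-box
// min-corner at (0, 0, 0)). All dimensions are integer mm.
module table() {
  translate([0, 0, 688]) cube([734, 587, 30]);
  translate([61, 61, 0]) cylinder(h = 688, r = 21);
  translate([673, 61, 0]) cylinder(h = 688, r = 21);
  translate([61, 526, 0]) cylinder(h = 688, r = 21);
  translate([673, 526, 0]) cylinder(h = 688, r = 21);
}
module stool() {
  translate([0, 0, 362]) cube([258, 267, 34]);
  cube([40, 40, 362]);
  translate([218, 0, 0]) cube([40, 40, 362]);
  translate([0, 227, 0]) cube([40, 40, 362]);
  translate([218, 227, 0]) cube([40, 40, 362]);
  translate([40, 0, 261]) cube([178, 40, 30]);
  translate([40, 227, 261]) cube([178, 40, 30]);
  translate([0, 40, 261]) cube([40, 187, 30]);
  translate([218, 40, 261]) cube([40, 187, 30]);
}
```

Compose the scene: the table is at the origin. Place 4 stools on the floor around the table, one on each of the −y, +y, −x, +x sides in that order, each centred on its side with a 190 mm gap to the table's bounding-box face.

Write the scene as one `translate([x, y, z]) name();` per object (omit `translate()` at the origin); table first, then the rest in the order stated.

table();
translate([238, -457, 0]) stool();
translate([238, 777, 0]) stool();
translate([-448, 160, 0]) stool();
translate([924, 160, 0]) stool();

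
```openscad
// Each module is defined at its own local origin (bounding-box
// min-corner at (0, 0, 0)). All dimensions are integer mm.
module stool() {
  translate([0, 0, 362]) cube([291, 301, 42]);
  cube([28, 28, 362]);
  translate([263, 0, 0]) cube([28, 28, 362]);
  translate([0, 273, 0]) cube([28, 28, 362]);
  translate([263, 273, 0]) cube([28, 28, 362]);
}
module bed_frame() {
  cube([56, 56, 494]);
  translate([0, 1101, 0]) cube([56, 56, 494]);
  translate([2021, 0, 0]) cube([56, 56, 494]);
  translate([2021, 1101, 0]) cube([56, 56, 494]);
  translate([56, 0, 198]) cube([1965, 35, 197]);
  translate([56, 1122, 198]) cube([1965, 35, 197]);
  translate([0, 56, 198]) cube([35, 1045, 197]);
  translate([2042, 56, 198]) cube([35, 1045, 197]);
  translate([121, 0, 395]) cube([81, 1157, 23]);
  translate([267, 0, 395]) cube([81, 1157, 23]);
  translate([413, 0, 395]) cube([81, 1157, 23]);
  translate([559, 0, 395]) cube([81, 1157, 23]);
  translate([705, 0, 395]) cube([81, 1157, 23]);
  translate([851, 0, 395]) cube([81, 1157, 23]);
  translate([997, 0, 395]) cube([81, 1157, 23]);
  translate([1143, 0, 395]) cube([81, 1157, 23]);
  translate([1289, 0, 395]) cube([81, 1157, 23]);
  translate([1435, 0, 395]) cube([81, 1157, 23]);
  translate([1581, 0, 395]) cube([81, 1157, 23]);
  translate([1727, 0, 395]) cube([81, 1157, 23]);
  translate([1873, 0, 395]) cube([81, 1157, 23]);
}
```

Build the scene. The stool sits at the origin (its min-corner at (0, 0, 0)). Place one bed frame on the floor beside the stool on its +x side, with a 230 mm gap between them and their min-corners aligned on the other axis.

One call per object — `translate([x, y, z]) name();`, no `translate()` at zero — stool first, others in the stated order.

stool();
translate([521, 0, 0]) bed_frame();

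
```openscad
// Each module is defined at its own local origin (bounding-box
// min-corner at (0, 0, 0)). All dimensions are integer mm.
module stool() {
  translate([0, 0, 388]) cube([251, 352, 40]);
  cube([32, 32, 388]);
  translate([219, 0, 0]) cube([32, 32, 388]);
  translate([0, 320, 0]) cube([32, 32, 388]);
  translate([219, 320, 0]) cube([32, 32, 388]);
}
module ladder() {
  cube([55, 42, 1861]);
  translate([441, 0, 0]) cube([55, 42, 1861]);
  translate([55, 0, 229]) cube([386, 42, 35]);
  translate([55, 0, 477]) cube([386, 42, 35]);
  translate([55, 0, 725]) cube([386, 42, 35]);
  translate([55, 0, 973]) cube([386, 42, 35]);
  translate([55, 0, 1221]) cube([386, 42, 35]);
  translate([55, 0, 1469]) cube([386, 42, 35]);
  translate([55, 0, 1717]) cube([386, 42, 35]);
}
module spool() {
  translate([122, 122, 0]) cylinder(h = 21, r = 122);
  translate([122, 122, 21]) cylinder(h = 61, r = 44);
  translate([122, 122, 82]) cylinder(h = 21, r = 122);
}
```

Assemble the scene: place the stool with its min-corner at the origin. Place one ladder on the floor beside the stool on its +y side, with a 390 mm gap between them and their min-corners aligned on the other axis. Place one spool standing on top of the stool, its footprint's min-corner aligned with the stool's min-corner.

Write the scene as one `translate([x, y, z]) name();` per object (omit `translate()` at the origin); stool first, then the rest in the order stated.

stool();
translate([0, 742, 0]) ladder();
translate([0, 0, 428]) spool();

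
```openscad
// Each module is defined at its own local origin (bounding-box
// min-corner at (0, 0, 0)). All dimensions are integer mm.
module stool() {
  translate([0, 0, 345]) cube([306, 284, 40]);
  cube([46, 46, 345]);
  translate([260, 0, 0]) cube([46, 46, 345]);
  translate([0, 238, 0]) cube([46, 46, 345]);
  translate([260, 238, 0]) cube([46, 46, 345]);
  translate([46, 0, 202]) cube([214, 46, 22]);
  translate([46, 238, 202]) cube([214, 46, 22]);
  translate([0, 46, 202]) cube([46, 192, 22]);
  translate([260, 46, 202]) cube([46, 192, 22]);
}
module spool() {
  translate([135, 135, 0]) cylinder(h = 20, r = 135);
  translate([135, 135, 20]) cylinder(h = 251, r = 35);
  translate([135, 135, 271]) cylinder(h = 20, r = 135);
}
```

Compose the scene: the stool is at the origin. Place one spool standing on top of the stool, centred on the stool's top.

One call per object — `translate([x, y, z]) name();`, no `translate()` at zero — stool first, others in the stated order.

stool();
translate([18, 7, 385]) spool();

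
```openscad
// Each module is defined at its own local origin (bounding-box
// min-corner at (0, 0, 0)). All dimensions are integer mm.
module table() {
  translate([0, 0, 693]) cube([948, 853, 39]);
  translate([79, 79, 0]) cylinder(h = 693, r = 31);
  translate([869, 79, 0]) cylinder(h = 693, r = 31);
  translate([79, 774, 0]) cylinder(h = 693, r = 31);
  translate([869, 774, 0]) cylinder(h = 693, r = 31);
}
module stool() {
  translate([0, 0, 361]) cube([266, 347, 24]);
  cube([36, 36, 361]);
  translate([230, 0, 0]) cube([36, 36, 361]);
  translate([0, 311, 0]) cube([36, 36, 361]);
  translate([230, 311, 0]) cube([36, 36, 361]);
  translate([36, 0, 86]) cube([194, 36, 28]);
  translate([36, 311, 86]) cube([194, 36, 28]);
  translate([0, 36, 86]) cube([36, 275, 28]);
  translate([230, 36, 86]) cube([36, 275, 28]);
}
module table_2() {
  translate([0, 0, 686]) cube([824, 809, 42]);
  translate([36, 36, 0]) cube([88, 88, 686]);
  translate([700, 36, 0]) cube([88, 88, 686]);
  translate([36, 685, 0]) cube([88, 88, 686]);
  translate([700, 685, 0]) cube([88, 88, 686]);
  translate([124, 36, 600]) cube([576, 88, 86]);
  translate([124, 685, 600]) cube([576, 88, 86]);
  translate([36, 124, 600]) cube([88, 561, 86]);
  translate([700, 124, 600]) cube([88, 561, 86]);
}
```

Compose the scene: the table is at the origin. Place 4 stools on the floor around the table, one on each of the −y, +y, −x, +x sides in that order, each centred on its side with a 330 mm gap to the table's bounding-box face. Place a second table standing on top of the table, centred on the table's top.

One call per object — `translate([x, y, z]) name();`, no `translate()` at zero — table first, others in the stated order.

table();
translate([341, -677, 0]) stool();
translate([341, 1183, 0]) stool();
translate([-596, 253, 0]) stool();
translate([1278, 253, 0]) stool();
translate([62, 22, 732]) table_2();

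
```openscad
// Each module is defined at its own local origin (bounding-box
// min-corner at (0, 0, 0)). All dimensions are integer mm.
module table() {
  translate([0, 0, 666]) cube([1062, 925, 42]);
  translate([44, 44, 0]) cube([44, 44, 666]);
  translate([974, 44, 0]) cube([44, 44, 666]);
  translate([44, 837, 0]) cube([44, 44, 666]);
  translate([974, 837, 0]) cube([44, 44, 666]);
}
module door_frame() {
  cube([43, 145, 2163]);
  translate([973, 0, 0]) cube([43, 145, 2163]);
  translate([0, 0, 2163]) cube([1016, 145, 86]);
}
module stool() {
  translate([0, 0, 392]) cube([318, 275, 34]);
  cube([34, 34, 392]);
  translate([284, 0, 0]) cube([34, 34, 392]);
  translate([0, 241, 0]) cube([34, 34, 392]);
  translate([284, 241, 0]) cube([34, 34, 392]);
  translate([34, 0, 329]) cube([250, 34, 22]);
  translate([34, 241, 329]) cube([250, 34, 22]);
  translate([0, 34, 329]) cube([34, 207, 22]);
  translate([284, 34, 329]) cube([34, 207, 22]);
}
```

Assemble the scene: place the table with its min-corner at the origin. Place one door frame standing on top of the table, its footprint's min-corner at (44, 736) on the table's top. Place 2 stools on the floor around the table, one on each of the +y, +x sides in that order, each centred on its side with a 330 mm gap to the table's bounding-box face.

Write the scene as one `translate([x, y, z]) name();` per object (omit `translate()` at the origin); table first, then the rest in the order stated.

table();
translate([44, 736, 708]) door_frame();
translate([372, 1255, 0]) stool();
translate([1392, 325, 0]) stool();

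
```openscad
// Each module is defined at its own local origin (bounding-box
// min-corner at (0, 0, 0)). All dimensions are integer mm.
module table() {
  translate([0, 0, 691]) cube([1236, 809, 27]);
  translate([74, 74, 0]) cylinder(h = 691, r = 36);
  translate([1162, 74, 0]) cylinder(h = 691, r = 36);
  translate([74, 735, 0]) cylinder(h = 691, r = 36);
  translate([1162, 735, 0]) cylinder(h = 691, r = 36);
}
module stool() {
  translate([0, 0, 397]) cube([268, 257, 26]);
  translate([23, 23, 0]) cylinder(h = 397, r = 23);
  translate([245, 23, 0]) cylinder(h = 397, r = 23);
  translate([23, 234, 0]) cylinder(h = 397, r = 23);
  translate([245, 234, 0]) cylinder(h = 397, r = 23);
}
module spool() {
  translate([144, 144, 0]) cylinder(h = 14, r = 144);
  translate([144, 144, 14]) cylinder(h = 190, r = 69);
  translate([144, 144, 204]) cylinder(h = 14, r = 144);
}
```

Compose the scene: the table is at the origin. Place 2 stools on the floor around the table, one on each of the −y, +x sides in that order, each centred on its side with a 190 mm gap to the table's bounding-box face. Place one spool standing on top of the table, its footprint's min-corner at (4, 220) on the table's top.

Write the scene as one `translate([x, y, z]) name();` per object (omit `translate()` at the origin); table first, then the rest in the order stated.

table();
translate([484, -447, 0]) stool();
translate([1426, 276, 0]) stool();
translate([4, 220, 718]) spool();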